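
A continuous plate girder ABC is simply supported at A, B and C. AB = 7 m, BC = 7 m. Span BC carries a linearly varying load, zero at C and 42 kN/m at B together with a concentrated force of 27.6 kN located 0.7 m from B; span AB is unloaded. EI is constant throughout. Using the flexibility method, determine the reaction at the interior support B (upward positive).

Release continuity at B by inserting a hinge; the redundant is the internal moment M_B. The primary structure is two simply-supported spans AB and BC.
End slopes at the hinge B, treating each span as simply supported:
  span BC: triangular load, peak 42: w₀L³/(45EI) = 320.1/EI
  span BC: point load 27.6 at a = 0.7: Pab(L + b)/(6LEI) = 38.54/EI
  relative rotation θ_0 = (0 + 358.7)/EI = 358.7/EI
A unit hogging moment at B produces rotation L₁/(3EI) + L₂/(3EI) = 4.667/EI.
Slope continuity at B: θ_0 = M_B·4.667/EI, so M_B = 358.7/4.667 = 76.86 kN·m (hogging).
Span AB, ΣM about A with M_B applied at B: R_B^{AB}·7 = 0 + 76.86, so R_B^{AB} = 10.98 kN and R_A = 0 − 10.98 = -10.98 kN.
Span BC, ΣM about C: R_B^{BC}·7 = 859.9 + 76.86, so R_B^{BC} = 133.8 kN and R_C = 174.6 − 133.8 = 40.78 kN.
R_B = 10.98 + 133.8 = 144.8 kN.

R_B = 144.8 kN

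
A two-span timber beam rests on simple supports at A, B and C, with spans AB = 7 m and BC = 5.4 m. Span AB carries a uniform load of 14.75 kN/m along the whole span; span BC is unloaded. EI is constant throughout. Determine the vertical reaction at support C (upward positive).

R_C = -9.445 kN

Release continuity at B by inserting a hinge; the redundant is the internal moment M_B. The primary structure is two simply-supported spans AB and BC.
End slopes at the hinge B, treating each span as simply supported:
  span AB: UDL 14.75: wL³/(24EI) = 210.8/EI
  relative rotation θ_0 = (210.8 + 0)/EI = 210.8/EI
A unit hogging moment at B produces rotation L₁/(3EI) + L₂/(3EI) = 4.133/EI.
Slope continuity at B: θ_0 = M_B·4.133/EI, so M_B = 210.8/4.133 = 51 kN·m (hogging).
Span BC, ΣM about C: R_B^{BC}·5.4 = 0 + 51, so R_B^{BC} = 9.445 kN and R_C = 0 − 9.445 = -9.445 kN.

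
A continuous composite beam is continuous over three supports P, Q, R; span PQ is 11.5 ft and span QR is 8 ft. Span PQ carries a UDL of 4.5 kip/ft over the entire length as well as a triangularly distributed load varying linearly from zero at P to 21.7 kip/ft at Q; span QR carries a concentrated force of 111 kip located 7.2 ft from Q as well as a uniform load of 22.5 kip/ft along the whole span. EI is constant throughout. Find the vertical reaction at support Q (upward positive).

Release continuity at Q by inserting a hinge; the redundant is the internal moment M_Q. The primary structure is two simply-supported spans PQ and QR.
Discontinuity in slope at Q on the released structure — sum the simple-span end rotations:
  span PQ: UDL 4.5: wL³/(24EI) = 285.2/EI
  span PQ: triangular load, peak 21.7: w₀L³/(45EI) = 733.4/EI
  span QR: point load 111 at a = 7.2: Pab(L + b)/(6LEI) = 117.2/EI
  span QR: UDL 22.5: wL³/(24EI) = 480/EI
  relative rotation θ_0 = (1019 + 597.2)/EI = 1616/EI
A unit hogging moment at Q produces rotation L₁/(3EI) + L₂/(3EI) = 6.5/EI.
Compatibility: M_Q·(L₁+L₂)/(3EI) = θ_0, giving M_Q = 248.6 kip·ft (hogging).
Span PQ, ΣM about P with M_Q applied at Q: R_Q^{PQ}·11.5 = 1254 + 248.6, so R_Q^{PQ} = 130.7 kip and R_P = 176.5 − 130.7 = 45.85 kip.
Span QR, ΣM about R: R_Q^{QR}·8 = 808.8 + 248.6, so R_Q^{QR} = 132.2 kip and R_R = 291 − 132.2 = 158.8 kip.
R_Q = 130.7 + 132.2 = 262.8 kip.

R_Q = 262.8 kip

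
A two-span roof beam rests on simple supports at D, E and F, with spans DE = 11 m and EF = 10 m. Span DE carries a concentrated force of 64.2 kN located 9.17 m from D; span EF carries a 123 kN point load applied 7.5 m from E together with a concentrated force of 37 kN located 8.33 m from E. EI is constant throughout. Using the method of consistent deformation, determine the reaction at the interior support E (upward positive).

Release continuity at E by inserting a hinge; the redundant is the internal moment M_E. The primary structure is two simply-supported spans DE and EF.
End slopes at the hinge E, treating each span as simply supported:
  span DE: point load 64.2 at a = 9.17: Pab(L + a)/(6LEI) = 329.2/EI
  span EF: point load 123 at a = 7.5: Pab(L + b)/(6LEI) = 480.5/EI
  span EF: point load 37 at a = 8.33: Pab(L + b)/(6LEI) = 100.1/EI
  relative rotation θ_0 = (329.2 + 580.6)/EI = 909.8/EI
A unit hogging moment at E produces rotation L₁/(3EI) + L₂/(3EI) = 7/EI.
Slope continuity at E: θ_0 = M_E·7/EI, so M_E = 909.8/7 = 130 kN·m (hogging).
Span DE, ΣM about D with M_E applied at E: R_E^{DE}·11 = 588.7 + 130, so R_E^{DE} = 65.34 kN and R_D = 64.2 − 65.34 = -1.135 kN.
Span EF, ΣM about F: R_E^{EF}·10 = 369.3 + 130, so R_E^{EF} = 49.93 kN and R_F = 160 − 49.93 = 110.1 kN.
R_E = 65.34 + 49.93 = 115.3 kN.

R_E = 115.3 kN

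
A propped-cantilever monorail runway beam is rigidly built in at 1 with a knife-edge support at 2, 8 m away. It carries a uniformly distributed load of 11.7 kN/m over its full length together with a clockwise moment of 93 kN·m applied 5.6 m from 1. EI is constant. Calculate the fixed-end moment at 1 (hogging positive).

Release the roller at 2. Primary structure: cantilever fixed at 1.
Free-end deflection of the primary structure under the applied loading (downward +):
  UDL 11.7: wL⁴/(8EI) = 5990/EI
  clockwise couple 93 at a = 5.6: M₀a(2L − a)/(2EI) = 2708/EI
  δ_0 = 8699/EI
Flexibility coefficient — unit upward force at 2: δ_{22} = L³/(3EI) = 170.7/EI.
Compatibility at 2: δ_0 − R_2·δ_{22} = 0, so R_2 = 8699/170.7 = 50.97 kN.
Moment equilibrium about 1: M_1 = Σ(load moments about 1) − R_2·L = 467.4 − 50.97×8 = 59.66 kN·m.

M_1 = 59.66 kN·m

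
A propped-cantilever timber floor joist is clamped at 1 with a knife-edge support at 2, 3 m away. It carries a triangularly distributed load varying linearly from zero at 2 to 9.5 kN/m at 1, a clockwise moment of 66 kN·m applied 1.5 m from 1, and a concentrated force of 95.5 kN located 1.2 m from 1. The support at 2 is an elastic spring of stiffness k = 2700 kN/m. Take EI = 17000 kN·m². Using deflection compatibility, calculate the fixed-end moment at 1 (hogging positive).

Release the roller at 2. Primary structure: cantilever fixed at 1.
Deflection at 2 on the released cantilever, summing each load's contribution:
  triangular load, peak 9.5 at the fixed end: w₀L⁴/(30EI) = 25.65/EI
  clockwise couple 66 at a = 1.5: M₀a(2L − a)/(2EI) = 222.8/EI
  point load 95.5 at a = 1.2: Pa²(3L − a)/(6EI) = 178.8/EI
  δ_0 = 427.2/EI
Tip deflection under a unit load at 2: L³/(3EI) = 9/EI.
With EI = 17000 kN·m²: δ_0 = 0.025128 m and δ_{22} = 0.000529 m/kN.
Compatibility — the spring shortens by R_2/k under the reaction it provides: δ_0 − R_2·δ_{22} = R_2/k. With 1/k = 0.00037 m/kN, R_2 = δ_0 / (δ_{22} + 1/k) = 0.025128 / (0.000529 + 0.00037) = 27.93 kN.
Moment equilibrium about 1: M_1 = Σ(load moments about 1) − R_2·L = 194.8 − 27.93×3 = 111.1 kN·m.

M_1 = 111.1 kN·m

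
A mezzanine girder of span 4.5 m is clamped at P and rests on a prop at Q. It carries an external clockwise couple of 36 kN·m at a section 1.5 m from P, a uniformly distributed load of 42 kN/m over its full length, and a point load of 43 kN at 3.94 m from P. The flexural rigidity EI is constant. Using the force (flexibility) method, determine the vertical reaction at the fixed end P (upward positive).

R_P = 119.4 kN

Take the reaction at Q as the redundant and release it; the primary structure is a cantilever fixed at P.
Primary-structure tip deflection at Q by superposition:
  clockwise couple 36 at a = 1.5: M₀a(2L − a)/(2EI) = 202.5/EI
  UDL 42: wL⁴/(8EI) = 2153/EI
  point load 43 at a = 3.94: Pa²(3L − a)/(6EI) = 1064/EI
  δ_0 = 3419/EI
Tip deflection under a unit load at Q: L³/(3EI) = 30.38/EI.
The prop prevents deflection at Q: R_Q = δ_0/δ_{QQ} = 3419/30.38 = 112.6 kN.
Vertical equilibrium: R_P = ΣP − R_Q = 232 − 112.6 = 119.4 kN.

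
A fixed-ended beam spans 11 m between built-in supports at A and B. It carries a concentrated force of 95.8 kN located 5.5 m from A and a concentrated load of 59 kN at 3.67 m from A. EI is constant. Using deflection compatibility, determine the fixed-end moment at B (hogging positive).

M_B = 179.9 kN·m

Take the two fixed-end moments M_A, M_B as redundants; the released structure is the simple span AB.
On the primary (simply-supported) span, the end slopes from the loading are:
  at A: point load 95.8 at a = 5.5: Pab(L + b)/(6LEI) = 724.5/EI
  at B: point load 95.8 at a = 5.5: Pab(L + a)/(6LEI) = 724.5/EI
  at A: point load 59 at a = 3.67: Pab(L + b)/(6LEI) = 440.8/EI
  at B: point load 59 at a = 3.67: Pab(L + a)/(6LEI) = 352.8/EI
  θ_A0 = 1165/EI,  θ_B0 = 1077/EI
Flexibility coefficients: a unit moment at one end gives L/(3EI) there and L/(6EI) at the far end, so f₁₁ = f₂₂ = 3.667/EI and f₁₂ = f₂₁ = 1.833/EI.
Compatibility — zero rotation at each built-in end:
  3.667 M_A + 1.833 M_B = 1165
  1.833 M_A + 3.667 M_B = 1077
Solving the pair gives M_A = 227.9 kN·m and M_B = 179.9 kN·m (hogging).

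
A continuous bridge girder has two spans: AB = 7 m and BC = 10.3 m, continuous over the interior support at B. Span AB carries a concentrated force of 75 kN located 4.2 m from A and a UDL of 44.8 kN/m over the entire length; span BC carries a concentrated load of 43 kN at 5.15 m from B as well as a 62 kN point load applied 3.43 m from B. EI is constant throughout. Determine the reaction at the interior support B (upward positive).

R_B = 329.8 kN

Release continuity at B by inserting a hinge; the redundant is the internal moment M_B. The primary structure is two simply-supported spans AB and BC.
End slopes at the hinge B, treating each span as simply supported:
  span AB: point load 75 at a = 4.2: Pab(L + a)/(6LEI) = 235.2/EI
  span AB: UDL 44.8: wL³/(24EI) = 640.3/EI
  span BC: point load 43 at a = 5.15: Pab(L + b)/(6LEI) = 285.1/EI
  span BC: point load 62 at a = 3.43: Pab(L + b)/(6LEI) = 405.9/EI
  relative rotation θ_0 = (875.5 + 691)/EI = 1566/EI
A unit hogging moment at B produces rotation L₁/(3EI) + L₂/(3EI) = 5.767/EI.
Slope continuity at B: θ_0 = M_B·5.767/EI, so M_B = 1566/5.767 = 271.6 kN·m (hogging).
Span AB, ΣM about A with M_B applied at B: R_B^{AB}·7 = 1413 + 271.6, so R_B^{AB} = 240.6 kN and R_A = 388.6 − 240.6 = 148 kN.
Span BC, ΣM about C: R_B^{BC}·10.3 = 647.4 + 271.6, so R_B^{BC} = 89.23 kN and R_C = 105 − 89.23 = 15.77 kN.
R_B = 240.6 + 89.23 = 329.8 kN.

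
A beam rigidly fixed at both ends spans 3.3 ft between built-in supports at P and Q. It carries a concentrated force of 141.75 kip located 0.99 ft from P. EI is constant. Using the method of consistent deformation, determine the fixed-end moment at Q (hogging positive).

M_Q = 29.47 kip·ft

Release both end moments; the primary structure is a simply-supported span PQ with redundants M_P and M_Q.
End rotations of the released simple span under the applied load (×1/EI):
  at P: point load 141.75 at a = 0.99: Pab(L + b)/(6LEI) = 91.85/EI
  at Q: point load 141.75 at a = 0.99: Pab(L + a)/(6LEI) = 70.24/EI
  θ_P0 = 91.85/EI,  θ_Q0 = 70.24/EI
Flexibility coefficients: a unit moment at one end gives L/(3EI) there and L/(6EI) at the far end, so f₁₁ = f₂₂ = 1.1/EI and f₁₂ = f₂₁ = 0.55/EI.
Compatibility — zero rotation at each built-in end:
  1.1 M_P + 0.55 M_Q = 91.85
  0.55 M_P + 1.1 M_Q = 70.24
Solving the pair gives M_P = 68.76 kip·ft and M_Q = 29.47 kip·ft (hogging).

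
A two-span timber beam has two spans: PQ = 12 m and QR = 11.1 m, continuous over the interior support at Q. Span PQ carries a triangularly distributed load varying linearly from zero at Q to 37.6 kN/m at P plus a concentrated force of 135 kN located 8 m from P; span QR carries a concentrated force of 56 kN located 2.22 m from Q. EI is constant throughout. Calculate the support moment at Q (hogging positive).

Take M_Q as the redundant. Released structure: two simple spans PQ and QR with a hinge at Q.
End slopes at the hinge Q, treating each span as simply supported:
  span PQ: triangular load, peak 37.6: 7w₀L³/(360EI) = 1263/EI
  span PQ: point load 135 at a = 8: Pab(L + a)/(6LEI) = 1200/EI
  span QR: point load 56 at a = 2.22: Pab(L + b)/(6LEI) = 331.2/EI
  relative rotation θ_0 = (2463 + 331.2)/EI = 2795/EI
A unit hogging moment at Q produces rotation L₁/(3EI) + L₂/(3EI) = 7.7/EI.
Compatibility: M_Q·(L₁+L₂)/(3EI) = θ_0, giving M_Q = 362.9 kN·m (hogging).

M_Q = 362.9 kN·m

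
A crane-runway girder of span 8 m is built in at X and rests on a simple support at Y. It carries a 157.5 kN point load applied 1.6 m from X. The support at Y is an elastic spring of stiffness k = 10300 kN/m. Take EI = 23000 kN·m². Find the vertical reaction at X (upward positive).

R_X = 148.8 kN

Release the roller at Y. Primary structure: cantilever fixed at X.
Free-end deflection of the primary structure under the applied loading (downward +):
  point load 157.5 at a = 1.6: Pa²(3L − a)/(6EI) = 1505/EI
Flexibility coefficient — unit upward force at Y: δ_{YY} = L³/(3EI) = 170.7/EI.
With EI = 23000 kN·m²: δ_0 = 0.065447 m and δ_{YY} = 0.00742 m/kN.
Compatibility — the spring shortens by R_Y/k under the reaction it provides: δ_0 − R_Y·δ_{YY} = R_Y/k. With 1/k = 0.000097 m/kN, R_Y = δ_0 / (δ_{YY} + 1/k) = 0.065447 / (0.00742 + 0.000097) = 8.706 kN.
Vertical equilibrium: R_X = ΣP − R_Y = 157.5 − 8.706 = 148.8 kN.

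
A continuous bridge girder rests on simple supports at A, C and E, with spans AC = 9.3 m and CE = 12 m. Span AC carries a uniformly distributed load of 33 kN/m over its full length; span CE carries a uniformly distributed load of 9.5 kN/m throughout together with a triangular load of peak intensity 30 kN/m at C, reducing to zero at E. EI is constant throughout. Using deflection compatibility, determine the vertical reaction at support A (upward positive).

R_A = 108.9 kN

Release continuity at C by inserting a hinge; the redundant is the internal moment M_C. The primary structure is two simply-supported spans AC and CE.
End slopes at the hinge C, treating each span as simply supported:
  span AC: UDL 33: wL³/(24EI) = 1106/EI
  span CE: UDL 9.5: wL³/(24EI) = 684/EI
  span CE: triangular load, peak 30: w₀L³/(45EI) = 1152/EI
  relative rotation θ_0 = (1106 + 1836)/EI = 2942/EI
A unit hogging moment at C produces rotation L₁/(3EI) + L₂/(3EI) = 7.1/EI.
Compatibility: M_C·(L₁+L₂)/(3EI) = θ_0, giving M_C = 414.4 kN·m (hogging).
Span AC, ΣM about A with M_C applied at C: R_C^{AC}·9.3 = 1427 + 414.4, so R_C^{AC} = 198 kN and R_A = 306.9 − 198 = 108.9 kN.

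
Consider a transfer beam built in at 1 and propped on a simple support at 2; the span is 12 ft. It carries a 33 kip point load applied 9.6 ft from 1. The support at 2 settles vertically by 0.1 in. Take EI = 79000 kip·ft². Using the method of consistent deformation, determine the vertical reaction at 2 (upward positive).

R_2 = 22.09 kip

Remove the prop at 2; the released (primary) structure is a cantilever built in at 1.
Deflection at 2 on the released cantilever, summing each load's contribution:
  point load 33 at a = 9.6: Pa²(3L − a)/(6EI) = 13382/EI
Tip deflection under a unit load at 2: L³/(3EI) = 576/EI.
With EI = 79000 kip·ft²: δ_0 = 0.16939 ft and δ_{22} = 0.007291 ft/kip.
Compatibility — the beam at 2 must follow the support down by 0.008333 ft: δ_0 − R_2·δ_{22} = 0.008333, so R_2 = (0.16939 − 0.008333)/0.007291 = 22.09 kip.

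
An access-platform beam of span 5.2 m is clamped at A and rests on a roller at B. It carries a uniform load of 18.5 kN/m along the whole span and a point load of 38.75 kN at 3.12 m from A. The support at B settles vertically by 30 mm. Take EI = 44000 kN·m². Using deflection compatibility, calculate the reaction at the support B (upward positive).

R_B = 24.65 kN

Choose R_B as the redundant. The primary structure is the cantilever fixed at A.
Free-end deflection of the primary structure under the applied loading (downward +):
  UDL 18.5: wL⁴/(8EI) = 1691/EI
  point load 38.75 at a = 3.12: Pa²(3L − a)/(6EI) = 784.6/EI
  δ_0 = 2475/EI
Flexibility coefficient — unit upward force at B: δ_{BB} = L³/(3EI) = 46.87/EI.
With EI = 44000 kN·m²: δ_0 = 0.056259 m and δ_{BB} = 0.001065 m/kN.
Compatibility — the beam at B must follow the support down by 0.03 m: δ_0 − R_B·δ_{BB} = 0.03, so R_B = (0.056259 − 0.03)/0.001065 = 24.65 kN.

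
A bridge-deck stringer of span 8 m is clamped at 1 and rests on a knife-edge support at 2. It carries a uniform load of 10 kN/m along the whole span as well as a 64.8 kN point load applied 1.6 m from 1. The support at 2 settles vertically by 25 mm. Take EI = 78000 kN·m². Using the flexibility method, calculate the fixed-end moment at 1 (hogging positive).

Choose R_2 as the redundant. The primary structure is the cantilever fixed at 1.
Free-end deflection of the primary structure under the applied loading (downward +):
  UDL 10: wL⁴/(8EI) = 5120/EI
  point load 64.8 at a = 1.6: Pa²(3L − a)/(6EI) = 619.3/EI
  δ_0 = 5739/EI
Flexibility coefficient — unit upward force at 2: δ_{22} = L³/(3EI) = 170.7/EI.
With EI = 78000 kN·m²: δ_0 = 0.073581 m and δ_{22} = 0.002188 m/kN.
Compatibility — the beam at 2 must follow the support down by 0.025 m: δ_0 − R_2·δ_{22} = 0.025, so R_2 = (0.073581 − 0.025)/0.002188 = 22.2 kN.
Moment equilibrium about 1: M_1 = Σ(load moments about 1) − R_2·L = 423.7 − 22.2×8 = 246.1 kN·m.

M_1 = 246.1 kN·m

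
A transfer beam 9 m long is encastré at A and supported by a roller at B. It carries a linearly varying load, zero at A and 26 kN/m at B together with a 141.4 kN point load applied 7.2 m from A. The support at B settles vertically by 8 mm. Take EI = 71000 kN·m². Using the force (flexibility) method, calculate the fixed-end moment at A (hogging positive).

Take the reaction at B as the redundant and release it; the primary structure is a cantilever fixed at A.
Downward deflection at the released point B due to the loads:
  triangular load, peak 26 at the free end: 11w₀L⁴/(120EI) = 15637/EI
  point load 141.4 at a = 7.2: Pa²(3L − a)/(6EI) = 24190/EI
  δ_0 = 39827/EI
Flexibility coefficient — unit upward force at B: δ_{BB} = L³/(3EI) = 243/EI.
With EI = 71000 kN·m²: δ_0 = 0.56094 m and δ_{BB} = 0.003423 m/kN.
Compatibility — the beam at B must follow the support down by 0.008 m: δ_0 − R_B·δ_{BB} = 0.008, so R_B = (0.56094 − 0.008)/0.003423 = 161.6 kN.
Moment equilibrium about A: M_A = Σ(load moments about A) − R_B·L = 1720 − 161.6×9 = 266.1 kN·m.

M_A = 266.1 kN·m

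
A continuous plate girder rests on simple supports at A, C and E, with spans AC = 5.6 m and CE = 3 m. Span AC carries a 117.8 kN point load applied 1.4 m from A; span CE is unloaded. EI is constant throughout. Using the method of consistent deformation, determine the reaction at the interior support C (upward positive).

Insert a hinge at C; M_C is the redundant, and each span becomes simply supported.
Rotations at C on the released spans (each span's end-slope, ×1/EI):
  span AC: point load 117.8 at a = 1.4: Pab(L + a)/(6LEI) = 144.3/EI
  relative rotation θ_0 = (144.3 + 0)/EI = 144.3/EI
A unit hogging moment at C produces rotation L₁/(3EI) + L₂/(3EI) = 2.867/EI.
Compatibility: M_C·(L₁+L₂)/(3EI) = θ_0, giving M_C = 50.34 kN·m (hogging).
Span AC, ΣM about A with M_C applied at C: R_C^{AC}·5.6 = 164.9 + 50.34, so R_C^{AC} = 38.44 kN and R_A = 117.8 − 38.44 = 79.36 kN.
Span CE, ΣM about E: R_C^{CE}·3 = 0 + 50.34, so R_C^{CE} = 16.78 kN and R_E = 0 − 16.78 = -16.78 kN.
R_C = 38.44 + 16.78 = 55.22 kN.

R_C = 55.22 kN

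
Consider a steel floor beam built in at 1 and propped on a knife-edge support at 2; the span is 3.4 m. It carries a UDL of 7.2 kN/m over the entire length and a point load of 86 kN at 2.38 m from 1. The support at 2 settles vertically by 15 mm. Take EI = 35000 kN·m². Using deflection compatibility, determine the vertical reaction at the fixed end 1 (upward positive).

Choose R_2 as the redundant. The primary structure is the cantilever fixed at 1.
Primary-structure tip deflection at 2 by superposition:
  UDL 7.2: wL⁴/(8EI) = 120.3/EI
  point load 86 at a = 2.38: Pa²(3L − a)/(6EI) = 634.9/EI
  δ_0 = 755.2/EI
Flexibility coefficient — unit upward force at 2: δ_{22} = L³/(3EI) = 13.1/EI.
With EI = 35000 kN·m²: δ_0 = 0.021576 m and δ_{22} = 0.000374 m/kN.
Compatibility — the beam at 2 must follow the support down by 0.015 m: δ_0 − R_2·δ_{22} = 0.015, so R_2 = (0.021576 − 0.015)/0.000374 = 17.57 kN.
Vertical equilibrium: R_1 = ΣP − R_2 = 110.5 − 17.57 = 92.91 kN.

R_1 = 92.91 kN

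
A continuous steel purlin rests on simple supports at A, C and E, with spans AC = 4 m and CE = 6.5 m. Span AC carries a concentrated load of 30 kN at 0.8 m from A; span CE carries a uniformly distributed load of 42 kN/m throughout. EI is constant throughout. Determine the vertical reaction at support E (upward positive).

Release continuity at C by inserting a hinge; the redundant is the internal moment M_C. The primary structure is two simply-supported spans AC and CE.
End slopes at the hinge C, treating each span as simply supported:
  span AC: point load 30 at a = 0.8: Pab(L + a)/(6LEI) = 15.36/EI
  span CE: UDL 42: wL³/(24EI) = 480.6/EI
  relative rotation θ_0 = (15.36 + 480.6)/EI = 496/EI
A unit hogging moment at C produces rotation L₁/(3EI) + L₂/(3EI) = 3.5/EI.
Slope continuity at C: θ_0 = M_C·3.5/EI, so M_C = 496/3.5 = 141.7 kN·m (hogging).
Span CE, ΣM about E: R_C^{CE}·6.5 = 887.2 + 141.7, so R_C^{CE} = 158.3 kN and R_E = 273 − 158.3 = 114.7 kN.

R_E = 114.7 kN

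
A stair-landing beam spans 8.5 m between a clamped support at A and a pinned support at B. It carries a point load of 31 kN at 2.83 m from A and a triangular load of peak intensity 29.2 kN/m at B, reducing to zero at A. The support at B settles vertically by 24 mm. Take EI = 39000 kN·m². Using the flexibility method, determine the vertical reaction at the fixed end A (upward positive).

R_A = 86.83 kN

Choose R_B as the redundant. The primary structure is the cantilever fixed at A.
Primary-structure tip deflection at B by superposition:
  point load 31 at a = 2.83: Pa²(3L − a)/(6EI) = 938.1/EI
  triangular load, peak 29.2 at the free end: 11w₀L⁴/(120EI) = 13972/EI
  δ_0 = 14910/EI
Tip deflection under a unit load at B: L³/(3EI) = 204.7/EI.
With EI = 39000 kN·m²: δ_0 = 0.38232 m and δ_{BB} = 0.005249 m/kN.
Compatibility — the beam at B must follow the support down by 0.024 m: δ_0 − R_B·δ_{BB} = 0.024, so R_B = (0.38232 − 0.024)/0.005249 = 68.27 kN.
Vertical equilibrium: R_A = ΣP − R_B = 155.1 − 68.27 = 86.83 kN.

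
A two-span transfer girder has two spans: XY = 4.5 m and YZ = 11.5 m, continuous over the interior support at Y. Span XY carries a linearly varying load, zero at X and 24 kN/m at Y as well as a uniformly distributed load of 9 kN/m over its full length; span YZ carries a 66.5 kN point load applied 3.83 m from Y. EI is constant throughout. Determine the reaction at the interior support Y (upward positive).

R_Y = 136.9 kN

Take M_Y as the redundant. Released structure: two simple spans XY and YZ with a hinge at Y.
End slopes at the hinge Y, treating each span as simply supported:
  span XY: triangular load, peak 24: w₀L³/(45EI) = 48.6/EI
  span XY: UDL 9: wL³/(24EI) = 34.17/EI
  span YZ: point load 66.5 at a = 3.83: Pab(L + b)/(6LEI) = 542.7/EI
  relative rotation θ_0 = (82.77 + 542.7)/EI = 625.5/EI
A unit hogging moment at Y produces rotation L₁/(3EI) + L₂/(3EI) = 5.333/EI.
Slope continuity at Y: θ_0 = M_Y·5.333/EI, so M_Y = 625.5/5.333 = 117.3 kN·m (hogging).
Span XY, ΣM about X with M_Y applied at Y: R_Y^{XY}·4.5 = 253.1 + 117.3, so R_Y^{XY} = 82.31 kN and R_X = 94.5 − 82.31 = 12.19 kN.
Span YZ, ΣM about Z: R_Y^{YZ}·11.5 = 510.1 + 117.3, so R_Y^{YZ} = 54.55 kN and R_Z = 66.5 − 54.55 = 11.95 kN.
R_Y = 82.31 + 54.55 = 136.9 kN.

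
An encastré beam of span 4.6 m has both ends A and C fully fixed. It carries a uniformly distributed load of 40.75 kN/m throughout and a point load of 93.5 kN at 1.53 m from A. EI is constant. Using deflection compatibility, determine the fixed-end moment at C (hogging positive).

M_C = 103.6 kN·m

Take the two fixed-end moments M_A, M_C as redundants; the released structure is the simple span AC.
On the primary (simply-supported) span, the end slopes from the loading are:
  at A: UDL 40.75: wL³/(24EI) = 165.3/EI
  at C: UDL 40.75: wL³/(24EI) = 165.3/EI
  at A: point load 93.5 at a = 1.53: Pab(L + b)/(6LEI) = 122/EI
  at C: point load 93.5 at a = 1.53: Pab(L + a)/(6LEI) = 97.54/EI
  θ_A0 = 287.3/EI,  θ_C0 = 262.8/EI
Flexibility coefficients: a unit moment at one end gives L/(3EI) there and L/(6EI) at the far end, so f₁₁ = f₂₂ = 1.533/EI and f₁₂ = f₂₁ = 0.7667/EI.
Compatibility — zero rotation at each built-in end:
  1.533 M_A + 0.7667 M_C = 287.3
  0.7667 M_A + 1.533 M_C = 262.8
Solving the pair gives M_A = 135.6 kN·m and M_C = 103.6 kN·m (hogging).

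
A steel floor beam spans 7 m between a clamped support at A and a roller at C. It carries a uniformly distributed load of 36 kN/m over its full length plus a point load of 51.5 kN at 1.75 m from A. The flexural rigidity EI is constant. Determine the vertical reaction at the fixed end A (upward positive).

R_A = 204.6 kN

Release the roller at C. Primary structure: cantilever fixed at A.
Downward deflection at the released point C due to the loads:
  UDL 36: wL⁴/(8EI) = 10804/EI
  point load 51.5 at a = 1.75: Pa²(3L − a)/(6EI) = 506/EI
  δ_0 = 11311/EI
Tip deflection under a unit load at C: L³/(3EI) = 114.3/EI.
Compatibility at C: δ_0 − R_C·δ_{CC} = 0, so R_C = 11311/114.3 = 98.93 kN.
Vertical equilibrium: R_A = ΣP − R_C = 303.5 − 98.93 = 204.6 kN.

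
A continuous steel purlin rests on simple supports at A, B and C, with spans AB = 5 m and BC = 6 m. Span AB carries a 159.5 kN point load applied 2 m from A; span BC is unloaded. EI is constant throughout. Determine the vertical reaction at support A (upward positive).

Insert a hinge at B; M_B is the redundant, and each span becomes simply supported.
Discontinuity in slope at B on the released structure — sum the simple-span end rotations:
  span AB: point load 159.5 at a = 2: Pab(L + a)/(6LEI) = 223.3/EI
  relative rotation θ_0 = (223.3 + 0)/EI = 223.3/EI
A unit hogging moment at B produces rotation L₁/(3EI) + L₂/(3EI) = 3.667/EI.
Slope continuity at B: θ_0 = M_B·3.667/EI, so M_B = 223.3/3.667 = 60.9 kN·m (hogging).
Span AB, ΣM about A with M_B applied at B: R_B^{AB}·5 = 319 + 60.9, so R_B^{AB} = 75.98 kN and R_A = 159.5 − 75.98 = 83.52 kN.

R_A = 83.52 kN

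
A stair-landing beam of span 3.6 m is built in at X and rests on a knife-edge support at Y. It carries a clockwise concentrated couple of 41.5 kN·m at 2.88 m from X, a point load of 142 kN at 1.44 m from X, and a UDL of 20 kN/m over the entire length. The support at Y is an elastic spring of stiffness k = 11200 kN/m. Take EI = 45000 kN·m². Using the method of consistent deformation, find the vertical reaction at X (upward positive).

Take the reaction at Y as the redundant and release it; the primary structure is a cantilever fixed at X.
Primary-structure tip deflection at Y by superposition:
  clockwise couple 41.5 at a = 2.88: M₀a(2L − a)/(2EI) = 258.2/EI
  point load 142 at a = 1.44: Pa²(3L − a)/(6EI) = 459.3/EI
  UDL 20: wL⁴/(8EI) = 419.9/EI
  δ_0 = 1137/EI
Flexibility coefficient — unit upward force at Y: δ_{YY} = L³/(3EI) = 15.55/EI.
With EI = 45000 kN·m²: δ_0 = 0.025276 m and δ_{YY} = 0.000346 m/kN.
Compatibility — the spring shortens by R_Y/k under the reaction it provides: δ_0 − R_Y·δ_{YY} = R_Y/k. With 1/k = 0.000089 m/kN, R_Y = δ_0 / (δ_{YY} + 1/k) = 0.025276 / (0.000346 + 0.000089) = 58.12 kN.
Vertical equilibrium: R_X = ΣP − R_Y = 214 − 58.12 = 155.9 kN.

R_X = 155.9 kN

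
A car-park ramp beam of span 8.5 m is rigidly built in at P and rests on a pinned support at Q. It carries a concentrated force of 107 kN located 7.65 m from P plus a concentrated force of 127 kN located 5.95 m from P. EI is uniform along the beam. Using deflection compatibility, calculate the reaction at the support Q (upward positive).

Remove the prop at Q; the released (primary) structure is a cantilever built in at P.
Primary-structure tip deflection at Q by superposition:
  point load 107 at a = 7.65: Pa²(3L − a)/(6EI) = 18629/EI
  point load 127 at a = 5.95: Pa²(3L − a)/(6EI) = 14650/EI
  δ_0 = 33279/EI
Tip deflection under a unit load at Q: L³/(3EI) = 204.7/EI.
The prop prevents deflection at Q: R_Q = δ_0/δ_{QQ} = 33279/204.7 = 162.6 kN.

R_Q = 162.6 kN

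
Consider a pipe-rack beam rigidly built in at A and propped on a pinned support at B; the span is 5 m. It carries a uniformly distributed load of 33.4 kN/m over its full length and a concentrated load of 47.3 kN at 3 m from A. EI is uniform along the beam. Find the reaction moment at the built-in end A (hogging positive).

M_A = 144.1 kN·m

Release the roller at B. Primary structure: cantilever fixed at A.
Downward deflection at the released point B due to the loads:
  UDL 33.4: wL⁴/(8EI) = 2609/EI
  point load 47.3 at a = 3: Pa²(3L − a)/(6EI) = 851.4/EI
  δ_0 = 3461/EI
Flexibility coefficient — unit upward force at B: δ_{BB} = L³/(3EI) = 41.67/EI.
Compatibility at B: δ_0 − R_B·δ_{BB} = 0, so R_B = 3461/41.67 = 83.06 kN.
Moment equilibrium about A: M_A = Σ(load moments about A) − R_B·L = 559.4 − 83.06×5 = 144.1 kN·m.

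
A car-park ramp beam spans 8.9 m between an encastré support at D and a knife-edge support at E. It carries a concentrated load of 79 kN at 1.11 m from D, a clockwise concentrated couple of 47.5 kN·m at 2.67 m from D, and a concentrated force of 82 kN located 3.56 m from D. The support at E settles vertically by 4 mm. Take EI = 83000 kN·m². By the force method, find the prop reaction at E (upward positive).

R_E = 21.49 kN

Release the roller at E. Primary structure: cantilever fixed at D.
Primary-structure tip deflection at E by superposition:
  point load 79 at a = 1.11: Pa²(3L − a)/(6EI) = 415.1/EI
  clockwise couple 47.5 at a = 2.67: M₀a(2L − a)/(2EI) = 959.4/EI
  point load 82 at a = 3.56: Pa²(3L − a)/(6EI) = 4008/EI
  δ_0 = 5383/EI
Tip deflection under a unit load at E: L³/(3EI) = 235/EI.
With EI = 83000 kN·m²: δ_0 = 0.06485 m and δ_{EE} = 0.002831 m/kN.
Compatibility — the beam at E must follow the support down by 0.004 m: δ_0 − R_E·δ_{EE} = 0.004, so R_E = (0.06485 − 0.004)/0.002831 = 21.49 kN.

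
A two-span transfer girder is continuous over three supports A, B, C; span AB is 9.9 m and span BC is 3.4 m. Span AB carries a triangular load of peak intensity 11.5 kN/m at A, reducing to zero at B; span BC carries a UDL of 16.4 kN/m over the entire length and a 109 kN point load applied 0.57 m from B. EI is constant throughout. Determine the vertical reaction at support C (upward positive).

R_C = 26.42 kN

Release continuity at B by inserting a hinge; the redundant is the internal moment M_B. The primary structure is two simply-supported spans AB and BC.
Discontinuity in slope at B on the released structure — sum the simple-span end rotations:
  span AB: triangular load, peak 11.5: 7w₀L³/(360EI) = 217/EI
  span BC: UDL 16.4: wL³/(24EI) = 26.86/EI
  span BC: point load 109 at a = 0.57: Pab(L + b)/(6LEI) = 53.7/EI
  relative rotation θ_0 = (217 + 80.55)/EI = 297.5/EI
A unit hogging moment at B produces rotation L₁/(3EI) + L₂/(3EI) = 4.433/EI.
Compatibility: M_B·(L₁+L₂)/(3EI) = θ_0, giving M_B = 67.11 kN·m (hogging).
Span BC, ΣM about C: R_B^{BC}·3.4 = 403.3 + 67.11, so R_B^{BC} = 138.3 kN and R_C = 164.8 − 138.3 = 26.42 kN.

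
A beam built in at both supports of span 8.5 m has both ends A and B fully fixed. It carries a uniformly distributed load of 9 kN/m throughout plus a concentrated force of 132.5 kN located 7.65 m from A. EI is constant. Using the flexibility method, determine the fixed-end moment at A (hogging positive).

M_A = 64.32 kN·m

Take the two fixed-end moments M_A, M_B as redundants; the released structure is the simple span AB.
Simple-span end rotations at A and B under the given loads:
  at A: UDL 9: wL³/(24EI) = 230.3/EI
  at B: UDL 9: wL³/(24EI) = 230.3/EI
  at A: point load 132.5 at a = 7.65: Pab(L + b)/(6LEI) = 158/EI
  at B: point load 132.5 at a = 7.65: Pab(L + a)/(6LEI) = 272.8/EI
  θ_A0 = 388.3/EI,  θ_B0 = 503.1/EI
Flexibility coefficients: a unit moment at one end gives L/(3EI) there and L/(6EI) at the far end, so f₁₁ = f₂₂ = 2.833/EI and f₁₂ = f₂₁ = 1.417/EI.
Compatibility — zero rotation at each built-in end:
  2.833 M_A + 1.417 M_B = 388.3
  1.417 M_A + 2.833 M_B = 503.1
Solving the pair gives M_A = 64.32 kN·m and M_B = 145.4 kN·m (hogging).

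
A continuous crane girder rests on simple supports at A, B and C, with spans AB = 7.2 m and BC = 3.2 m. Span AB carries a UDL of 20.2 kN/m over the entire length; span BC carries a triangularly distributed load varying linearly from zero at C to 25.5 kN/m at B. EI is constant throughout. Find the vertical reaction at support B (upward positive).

R_B = 143.2 kN

Take M_B as the redundant. Released structure: two simple spans AB and BC with a hinge at B.
Rotations at B on the released spans (each span's end-slope, ×1/EI):
  span AB: UDL 20.2: wL³/(24EI) = 314.2/EI
  span BC: triangular load, peak 25.5: w₀L³/(45EI) = 18.57/EI
  relative rotation θ_0 = (314.2 + 18.57)/EI = 332.7/EI
A unit hogging moment at B produces rotation L₁/(3EI) + L₂/(3EI) = 3.467/EI.
Compatibility: M_B·(L₁+L₂)/(3EI) = θ_0, giving M_B = 95.98 kN·m (hogging).
Span AB, ΣM about A with M_B applied at B: R_B^{AB}·7.2 = 523.6 + 95.98, so R_B^{AB} = 86.05 kN and R_A = 145.4 − 86.05 = 59.39 kN.
Span BC, ΣM about C: R_B^{BC}·3.2 = 87.04 + 95.98, so R_B^{BC} = 57.19 kN and R_C = 40.8 − 57.19 = -16.39 kN.
R_B = 86.05 + 57.19 = 143.2 kN.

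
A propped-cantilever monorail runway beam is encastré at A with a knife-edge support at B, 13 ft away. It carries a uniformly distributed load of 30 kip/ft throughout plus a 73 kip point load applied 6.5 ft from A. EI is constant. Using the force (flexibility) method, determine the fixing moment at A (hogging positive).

M_A = 811.7 kip·ft

Choose R_B as the redundant. The primary structure is the cantilever fixed at A.
Downward deflection at the released point B due to the loads:
  UDL 30: wL⁴/(8EI) = 107104/EI
  point load 73 at a = 6.5: Pa²(3L − a)/(6EI) = 16706/EI
  δ_0 = 123810/EI
Tip deflection under a unit load at B: L³/(3EI) = 732.3/EI.
Compatibility at B: δ_0 − R_B·δ_{BB} = 0, so R_B = 123810/732.3 = 169.1 kip.
Moment equilibrium about A: M_A = Σ(load moments about A) − R_B·L = 3010 − 169.1×13 = 811.7 kip·ft.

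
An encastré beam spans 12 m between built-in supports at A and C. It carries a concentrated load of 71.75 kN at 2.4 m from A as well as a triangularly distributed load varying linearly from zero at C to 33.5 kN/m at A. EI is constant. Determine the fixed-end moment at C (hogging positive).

Take the two fixed-end moments M_A, M_C as redundants; the released structure is the simple span AC.
End rotations of the released simple span under the applied load (×1/EI):
  at A: point load 71.75 at a = 2.4: Pab(L + b)/(6LEI) = 495.9/EI
  at C: point load 71.75 at a = 2.4: Pab(L + a)/(6LEI) = 330.6/EI
  at A: triangular load, peak 33.5: w₀L³/(45EI) = 1286/EI
  at C: triangular load, peak 33.5: 7w₀L³/(360EI) = 1126/EI
  θ_A0 = 1782/EI,  θ_C0 = 1456/EI
Flexibility coefficients: a unit moment at one end gives L/(3EI) there and L/(6EI) at the far end, so f₁₁ = f₂₂ = 4/EI and f₁₂ = f₂₁ = 2/EI.
Compatibility — zero rotation at each built-in end:
  4 M_A + 2 M_C = 1782
  2 M_A + 4 M_C = 1456
Solving the pair gives M_A = 351.4 kN·m and M_C = 188.4 kN·m (hogging).

M_C = 188.4 kN·m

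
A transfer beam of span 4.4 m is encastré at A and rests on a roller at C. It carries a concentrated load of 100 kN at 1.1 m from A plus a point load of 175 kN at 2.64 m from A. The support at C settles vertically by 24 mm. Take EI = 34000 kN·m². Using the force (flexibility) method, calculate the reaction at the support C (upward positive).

Release the roller at C. Primary structure: cantilever fixed at A.
Downward deflection at the released point C due to the loads:
  point load 100 at a = 1.1: Pa²(3L − a)/(6EI) = 244/EI
  point load 175 at a = 2.64: Pa²(3L − a)/(6EI) = 2147/EI
  δ_0 = 2391/EI
Flexibility coefficient — unit upward force at C: δ_{CC} = L³/(3EI) = 28.39/EI.
With EI = 34000 kN·m²: δ_0 = 0.070313 m and δ_{CC} = 0.000835 m/kN.
Compatibility — the beam at C must follow the support down by 0.024 m: δ_0 − R_C·δ_{CC} = 0.024, so R_C = (0.070313 − 0.024)/0.000835 = 55.46 kN.

R_C = 55.46 kN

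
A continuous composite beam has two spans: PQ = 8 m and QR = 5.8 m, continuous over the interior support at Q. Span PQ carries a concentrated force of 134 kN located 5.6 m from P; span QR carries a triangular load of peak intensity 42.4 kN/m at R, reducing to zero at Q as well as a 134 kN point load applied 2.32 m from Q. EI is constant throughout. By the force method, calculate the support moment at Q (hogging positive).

M_Q = 208.6 kN·m

Release continuity at Q by inserting a hinge; the redundant is the internal moment M_Q. The primary structure is two simply-supported spans PQ and QR.
Rotations at Q on the released spans (each span's end-slope, ×1/EI):
  span PQ: point load 134 at a = 5.6: Pab(L + a)/(6LEI) = 510.3/EI
  span QR: triangular load, peak 42.4: 7w₀L³/(360EI) = 160.9/EI
  span QR: point load 134 at a = 2.32: Pab(L + b)/(6LEI) = 288.5/EI
  relative rotation θ_0 = (510.3 + 449.4)/EI = 959.6/EI
A unit hogging moment at Q produces rotation L₁/(3EI) + L₂/(3EI) = 4.6/EI.
Slope continuity at Q: θ_0 = M_Q·4.6/EI, so M_Q = 959.6/4.6 = 208.6 kN·m (hogging).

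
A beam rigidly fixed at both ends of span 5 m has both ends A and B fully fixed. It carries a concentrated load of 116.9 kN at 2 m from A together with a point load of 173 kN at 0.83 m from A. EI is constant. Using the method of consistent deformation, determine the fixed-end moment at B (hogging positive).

M_B = 75.99 kN·m

Take the two fixed-end moments M_A, M_B as redundants; the released structure is the simple span AB.
End rotations of the released simple span under the applied load (×1/EI):
  at A: point load 116.9 at a = 2: Pab(L + b)/(6LEI) = 187/EI
  at B: point load 116.9 at a = 2: Pab(L + a)/(6LEI) = 163.7/EI
  at A: point load 173 at a = 0.83: Pab(L + b)/(6LEI) = 183/EI
  at B: point load 173 at a = 0.83: Pab(L + a)/(6LEI) = 116.4/EI
  θ_A0 = 370.1/EI,  θ_B0 = 280/EI
Flexibility coefficients: a unit moment at one end gives L/(3EI) there and L/(6EI) at the far end, so f₁₁ = f₂₂ = 1.667/EI and f₁₂ = f₂₁ = 0.8333/EI.
Compatibility — zero rotation at each built-in end:
  1.667 M_A + 0.8333 M_B = 370.1
  0.8333 M_A + 1.667 M_B = 280
Solving the pair gives M_A = 184 kN·m and M_B = 75.99 kN·m (hogging).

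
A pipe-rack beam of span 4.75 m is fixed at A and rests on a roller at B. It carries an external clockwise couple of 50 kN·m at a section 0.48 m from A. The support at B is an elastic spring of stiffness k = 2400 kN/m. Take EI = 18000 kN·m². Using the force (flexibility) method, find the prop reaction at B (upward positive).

Release the roller at B. Primary structure: cantilever fixed at A.
Downward deflection at the released point B due to the loads:
  clockwise couple 50 at a = 0.48: M₀a(2L − a)/(2EI) = 108.2/EI
Flexibility coefficient — unit upward force at B: δ_{BB} = L³/(3EI) = 35.72/EI.
With EI = 18000 kN·m²: δ_0 = 0.006013 m and δ_{BB} = 0.001985 m/kN.
Compatibility — the spring shortens by R_B/k under the reaction it provides: δ_0 − R_B·δ_{BB} = R_B/k. With 1/k = 0.000417 m/kN, R_B = δ_0 / (δ_{BB} + 1/k) = 0.006013 / (0.001985 + 0.000417) = 2.504 kN.

R_B = 2.504 kN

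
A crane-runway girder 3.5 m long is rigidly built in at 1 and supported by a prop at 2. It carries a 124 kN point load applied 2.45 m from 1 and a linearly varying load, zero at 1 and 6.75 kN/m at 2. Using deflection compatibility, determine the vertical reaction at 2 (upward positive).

Remove the prop at 2; the released (primary) structure is a cantilever built in at 1.
Free-end deflection of the primary structure under the applied loading (downward +):
  point load 124 at a = 2.45: Pa²(3L − a)/(6EI) = 998.6/EI
  triangular load, peak 6.75 at the free end: 11w₀L⁴/(120EI) = 92.85/EI
  δ_0 = 1091/EI
Tip deflection under a unit load at 2: L³/(3EI) = 14.29/EI.
Compatibility at 2: δ_0 − R_2·δ_{22} = 0, so R_2 = 1091/14.29 = 76.37 kN.

R_2 = 76.37 kN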